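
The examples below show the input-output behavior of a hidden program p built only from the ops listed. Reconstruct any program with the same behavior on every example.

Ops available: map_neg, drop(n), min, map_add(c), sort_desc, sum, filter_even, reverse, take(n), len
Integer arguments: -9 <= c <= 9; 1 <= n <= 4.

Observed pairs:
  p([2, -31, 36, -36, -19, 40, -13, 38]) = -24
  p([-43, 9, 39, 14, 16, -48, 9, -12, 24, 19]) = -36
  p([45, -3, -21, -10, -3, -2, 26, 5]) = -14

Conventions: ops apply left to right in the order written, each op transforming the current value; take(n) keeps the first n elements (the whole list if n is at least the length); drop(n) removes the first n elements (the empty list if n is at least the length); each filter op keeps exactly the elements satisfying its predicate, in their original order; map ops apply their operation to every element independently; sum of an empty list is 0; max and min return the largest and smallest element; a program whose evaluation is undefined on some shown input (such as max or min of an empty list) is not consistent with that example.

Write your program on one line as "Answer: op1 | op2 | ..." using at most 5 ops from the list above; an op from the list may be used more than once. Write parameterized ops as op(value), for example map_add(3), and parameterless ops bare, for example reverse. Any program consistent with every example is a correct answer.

reverse | sort_desc | map_add(7) | filter_even | min

Check, running the answer program on each example:
  [2, -31, 36, -36, -19, 40, -13, 38] -> [38, -13, 40, -19, -36, 36, -31, 2] -> [40, 38, 36, 2, -13, -19, -31, -36] -> [47, 45, 43, 9, -6, -12, -24, -29] -> [-6, -12, -24] -> -24
  [-43, 9, 39, 14, 16, -48, 9, -12, 24, 19] -> [19, 24, -12, 9, -48, 16, 14, 39, 9, -43] -> [39, 24, 19, 16, 14, 9, 9, -12, -43, -48] -> [46, 31, 26, 23, 21, 16, 16, -5, -36, -41] -> [46, 26, 16, 16, -36] -> -36
  [45, -3, -21, -10, -3, -2, 26, 5] -> [5, 26, -2, -3, -10, -21, -3, 45] -> [45, 26, 5, -2, -3, -3, -10, -21] -> [52, 33, 12, 5, 4, 4, -3, -14] -> [52, 12, 4, 4, -14] -> -14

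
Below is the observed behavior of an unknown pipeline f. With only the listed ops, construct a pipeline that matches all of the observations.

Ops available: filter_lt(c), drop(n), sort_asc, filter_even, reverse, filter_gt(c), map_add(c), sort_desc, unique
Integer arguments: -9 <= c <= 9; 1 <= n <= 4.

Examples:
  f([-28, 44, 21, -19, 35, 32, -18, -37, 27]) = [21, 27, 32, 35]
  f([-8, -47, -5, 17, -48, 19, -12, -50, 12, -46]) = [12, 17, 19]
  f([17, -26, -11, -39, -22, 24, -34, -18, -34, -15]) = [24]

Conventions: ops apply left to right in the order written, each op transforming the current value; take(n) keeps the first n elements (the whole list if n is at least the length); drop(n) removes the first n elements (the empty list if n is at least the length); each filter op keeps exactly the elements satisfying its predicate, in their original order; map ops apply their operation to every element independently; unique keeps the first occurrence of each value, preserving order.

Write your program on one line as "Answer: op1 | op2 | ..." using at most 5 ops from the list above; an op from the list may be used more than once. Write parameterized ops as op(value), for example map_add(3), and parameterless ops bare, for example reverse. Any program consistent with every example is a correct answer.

drop(2) | filter_gt(8) | sort_desc | sort_asc

Check, running the answer program on each example:
  [-28, 44, 21, -19, 35, 32, -18, -37, 27] -> [21, -19, 35, 32, -18, -37, 27] -> [21, 35, 32, 27] -> [35, 32, 27, 21] -> [21, 27, 32, 35]
  [-8, -47, -5, 17, -48, 19, -12, -50, 12, -46] -> [-5, 17, -48, 19, -12, -50, 12, -46] -> [17, 19, 12] -> [19, 17, 12] -> [12, 17, 19]
  [17, -26, -11, -39, -22, 24, -34, -18, -34, -15] -> [-11, -39, -22, 24, -34, -18, -34, -15] -> [24] -> [24] -> [24]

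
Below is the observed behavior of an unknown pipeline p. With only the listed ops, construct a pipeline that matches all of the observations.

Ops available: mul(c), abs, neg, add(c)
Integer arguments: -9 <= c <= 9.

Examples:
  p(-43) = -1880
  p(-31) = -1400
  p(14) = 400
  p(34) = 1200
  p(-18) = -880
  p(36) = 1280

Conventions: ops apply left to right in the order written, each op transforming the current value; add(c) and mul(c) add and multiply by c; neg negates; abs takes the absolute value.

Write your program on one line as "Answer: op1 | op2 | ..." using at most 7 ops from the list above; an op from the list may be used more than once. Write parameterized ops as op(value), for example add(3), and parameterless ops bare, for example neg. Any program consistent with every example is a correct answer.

add(-6) | neg | add(-2) | mul(8) | mul(5) | neg

Check, running the answer program on each example:
  -43 -> -49 -> 49 -> 47 -> 376 -> 1880 -> -1880
  -31 -> -37 -> 37 -> 35 -> 280 -> 1400 -> -1400
  14 -> 8 -> -8 -> -10 -> -80 -> -400 -> 400
  34 -> 28 -> -28 -> -30 -> -240 -> -1200 -> 1200
  -18 -> -24 -> 24 -> 22 -> 176 -> 880 -> -880
  36 -> 30 -> -30 -> -32 -> -256 -> -1280 -> 1280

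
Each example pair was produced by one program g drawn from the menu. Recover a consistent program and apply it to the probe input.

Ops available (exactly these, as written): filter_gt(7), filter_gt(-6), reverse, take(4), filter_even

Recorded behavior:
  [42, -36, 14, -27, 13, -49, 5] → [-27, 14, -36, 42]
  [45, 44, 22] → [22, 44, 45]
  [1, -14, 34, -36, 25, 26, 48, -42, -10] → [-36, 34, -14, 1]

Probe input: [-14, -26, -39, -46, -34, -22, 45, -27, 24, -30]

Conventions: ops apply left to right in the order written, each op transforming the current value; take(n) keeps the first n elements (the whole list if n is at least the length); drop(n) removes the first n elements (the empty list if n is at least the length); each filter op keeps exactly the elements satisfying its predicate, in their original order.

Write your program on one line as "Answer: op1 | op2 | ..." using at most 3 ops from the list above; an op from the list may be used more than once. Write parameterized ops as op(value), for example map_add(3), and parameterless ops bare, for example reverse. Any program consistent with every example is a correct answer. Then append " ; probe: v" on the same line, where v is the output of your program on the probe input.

take(4) | reverse ; probe: [-46, -39, -26, -14]

Check, running the answer program on each example:
  [42, -36, 14, -27, 13, -49, 5] -> [42, -36, 14, -27] -> [-27, 14, -36, 42]
  [45, 44, 22] -> [45, 44, 22] -> [22, 44, 45]
  [1, -14, 34, -36, 25, 26, 48, -42, -10] -> [1, -14, 34, -36] -> [-36, 34, -14, 1]
  probe: [-14, -26, -39, -46, -34, -22, 45, -27, 24, -30] -> [-14, -26, -39, -46] -> [-46, -39, -26, -14]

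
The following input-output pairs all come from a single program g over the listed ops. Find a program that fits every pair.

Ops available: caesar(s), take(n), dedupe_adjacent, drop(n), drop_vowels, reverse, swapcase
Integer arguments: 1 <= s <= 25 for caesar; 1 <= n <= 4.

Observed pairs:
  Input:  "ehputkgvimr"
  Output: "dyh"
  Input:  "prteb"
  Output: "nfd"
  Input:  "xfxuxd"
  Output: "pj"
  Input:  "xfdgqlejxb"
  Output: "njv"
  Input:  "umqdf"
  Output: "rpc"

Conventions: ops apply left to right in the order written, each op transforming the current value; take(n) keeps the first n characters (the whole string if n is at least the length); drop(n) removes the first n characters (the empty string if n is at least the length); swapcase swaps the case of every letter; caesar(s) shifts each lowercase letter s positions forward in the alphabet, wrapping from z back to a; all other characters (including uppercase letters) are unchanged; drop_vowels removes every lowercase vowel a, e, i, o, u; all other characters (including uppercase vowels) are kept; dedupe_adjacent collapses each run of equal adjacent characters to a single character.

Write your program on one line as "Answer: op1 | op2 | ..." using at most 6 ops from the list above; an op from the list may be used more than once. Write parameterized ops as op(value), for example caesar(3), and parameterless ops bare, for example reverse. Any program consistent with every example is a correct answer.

reverse | drop_vowels | take(3) | dedupe_adjacent | caesar(12)

Check, running the answer program on each example:
  "ehputkgvimr" -> "rmivgktuphe" -> "rmvgktph" -> "rmv" -> "rmv" -> "dyh"
  "prteb" -> "betrp" -> "btrp" -> "btr" -> "btr" -> "nfd"
  "xfxuxd" -> "dxuxfx" -> "dxxfx" -> "dxx" -> "dx" -> "pj"
  "xfdgqlejxb" -> "bxjelqgdfx" -> "bxjlqgdfx" -> "bxj" -> "bxj" -> "njv"
  "umqdf" -> "fdqmu" -> "fdqm" -> "fdq" -> "fdq" -> "rpc"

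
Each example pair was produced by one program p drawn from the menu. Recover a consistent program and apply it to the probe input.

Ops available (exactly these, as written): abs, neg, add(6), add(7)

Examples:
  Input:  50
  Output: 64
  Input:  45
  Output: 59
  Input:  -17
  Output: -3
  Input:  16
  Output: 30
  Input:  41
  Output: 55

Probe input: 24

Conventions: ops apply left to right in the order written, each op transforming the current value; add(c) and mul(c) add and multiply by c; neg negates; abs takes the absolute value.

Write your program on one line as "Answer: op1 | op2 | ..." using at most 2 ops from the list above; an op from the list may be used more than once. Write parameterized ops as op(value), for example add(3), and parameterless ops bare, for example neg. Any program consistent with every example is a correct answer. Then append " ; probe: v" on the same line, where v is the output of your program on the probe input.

add(7) | add(7) ; probe: 38

Check, running the answer program on each example:
  50 -> 57 -> 64
  45 -> 52 -> 59
  -17 -> -10 -> -3
  16 -> 23 -> 30
  41 -> 48 -> 55
  probe: 24 -> 31 -> 38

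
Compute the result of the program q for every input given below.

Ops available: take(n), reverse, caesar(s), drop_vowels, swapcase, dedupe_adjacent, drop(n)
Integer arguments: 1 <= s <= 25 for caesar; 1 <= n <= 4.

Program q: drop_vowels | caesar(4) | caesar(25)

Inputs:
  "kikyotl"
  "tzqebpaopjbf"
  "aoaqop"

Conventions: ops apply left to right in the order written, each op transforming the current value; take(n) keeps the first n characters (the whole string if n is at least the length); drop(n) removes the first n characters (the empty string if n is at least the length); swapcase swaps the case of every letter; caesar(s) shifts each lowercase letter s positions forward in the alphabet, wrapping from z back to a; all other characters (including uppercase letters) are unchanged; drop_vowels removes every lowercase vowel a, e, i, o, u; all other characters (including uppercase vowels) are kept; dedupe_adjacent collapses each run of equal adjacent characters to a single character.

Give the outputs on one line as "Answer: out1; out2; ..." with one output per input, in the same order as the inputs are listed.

"nnbwo"; "wctessmei"; "ts"

Execution, op by op:
  "kikyotl" -> "kkytl" -> "oocxp" -> "nnbwo"
  "tzqebpaopjbf" -> "tzqbppjbf" -> "xdufttnfj" -> "wctessmei"
  "aoaqop" -> "qp" -> "ut" -> "ts"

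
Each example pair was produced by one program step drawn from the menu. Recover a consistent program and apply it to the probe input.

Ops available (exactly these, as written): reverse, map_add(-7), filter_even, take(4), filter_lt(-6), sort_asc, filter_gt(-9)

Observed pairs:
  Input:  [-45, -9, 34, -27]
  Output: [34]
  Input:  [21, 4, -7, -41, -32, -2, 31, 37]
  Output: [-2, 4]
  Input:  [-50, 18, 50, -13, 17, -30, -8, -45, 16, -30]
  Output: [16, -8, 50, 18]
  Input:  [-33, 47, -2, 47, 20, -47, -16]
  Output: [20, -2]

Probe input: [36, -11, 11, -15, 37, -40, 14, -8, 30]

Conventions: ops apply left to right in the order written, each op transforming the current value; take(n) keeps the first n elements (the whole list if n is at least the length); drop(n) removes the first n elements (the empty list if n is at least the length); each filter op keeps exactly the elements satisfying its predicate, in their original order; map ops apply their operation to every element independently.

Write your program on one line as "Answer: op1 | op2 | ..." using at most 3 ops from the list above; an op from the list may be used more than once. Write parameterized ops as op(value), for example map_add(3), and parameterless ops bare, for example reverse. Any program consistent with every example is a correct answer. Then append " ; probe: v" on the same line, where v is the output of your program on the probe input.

filter_even | reverse | filter_gt(-9) ; probe: [30, -8, 14, 36]

Check, running the answer program on each example:
  [-45, -9, 34, -27] -> [34] -> [34] -> [34]
  [21, 4, -7, -41, -32, -2, 31, 37] -> [4, -32, -2] -> [-2, -32, 4] -> [-2, 4]
  [-50, 18, 50, -13, 17, -30, -8, -45, 16, -30] -> [-50, 18, 50, -30, -8, 16, -30] -> [-30, 16, -8, -30, 50, 18, -50] -> [16, -8, 50, 18]
  [-33, 47, -2, 47, 20, -47, -16] -> [-2, 20, -16] -> [-16, 20, -2] -> [20, -2]
  probe: [36, -11, 11, -15, 37, -40, 14, -8, 30] -> [36, -40, 14, -8, 30] -> [30, -8, 14, -40, 36] -> [30, -8, 14, 36]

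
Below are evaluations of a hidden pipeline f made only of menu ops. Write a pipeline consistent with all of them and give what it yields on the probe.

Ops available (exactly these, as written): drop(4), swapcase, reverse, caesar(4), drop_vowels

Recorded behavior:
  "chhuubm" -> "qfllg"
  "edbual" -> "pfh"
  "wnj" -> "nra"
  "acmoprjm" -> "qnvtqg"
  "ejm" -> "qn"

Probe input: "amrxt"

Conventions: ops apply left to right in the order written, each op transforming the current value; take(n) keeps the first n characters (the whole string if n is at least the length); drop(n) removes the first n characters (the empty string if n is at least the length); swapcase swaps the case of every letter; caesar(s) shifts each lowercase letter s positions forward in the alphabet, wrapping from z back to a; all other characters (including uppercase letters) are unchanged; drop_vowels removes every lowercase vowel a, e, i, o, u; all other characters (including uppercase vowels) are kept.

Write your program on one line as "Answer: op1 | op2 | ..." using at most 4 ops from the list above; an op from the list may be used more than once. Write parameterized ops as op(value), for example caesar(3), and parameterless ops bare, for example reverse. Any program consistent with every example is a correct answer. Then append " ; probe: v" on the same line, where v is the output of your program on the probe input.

reverse | drop_vowels | caesar(4) ; probe: "xbvq"

Check, running the answer program on each example:
  "chhuubm" -> "mbuuhhc" -> "mbhhc" -> "qfllg"
  "edbual" -> "laubde" -> "lbd" -> "pfh"
  "wnj" -> "jnw" -> "jnw" -> "nra"
  "acmoprjm" -> "mjrpomca" -> "mjrpmc" -> "qnvtqg"
  "ejm" -> "mje" -> "mj" -> "qn"
  probe: "amrxt" -> "txrma" -> "txrm" -> "xbvq"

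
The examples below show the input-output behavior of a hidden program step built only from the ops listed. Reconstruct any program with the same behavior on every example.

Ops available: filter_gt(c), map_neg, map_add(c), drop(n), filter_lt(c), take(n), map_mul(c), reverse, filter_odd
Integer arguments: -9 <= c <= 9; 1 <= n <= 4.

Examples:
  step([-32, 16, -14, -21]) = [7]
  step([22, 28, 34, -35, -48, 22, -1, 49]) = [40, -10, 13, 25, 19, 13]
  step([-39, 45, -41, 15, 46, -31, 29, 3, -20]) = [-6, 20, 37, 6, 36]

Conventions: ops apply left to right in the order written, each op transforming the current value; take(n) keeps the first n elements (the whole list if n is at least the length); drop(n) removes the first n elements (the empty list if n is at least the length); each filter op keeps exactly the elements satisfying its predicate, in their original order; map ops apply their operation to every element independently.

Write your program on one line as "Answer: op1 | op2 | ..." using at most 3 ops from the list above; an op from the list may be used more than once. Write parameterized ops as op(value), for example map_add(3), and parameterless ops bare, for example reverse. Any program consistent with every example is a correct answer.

filter_gt(-4) | map_add(-9) | reverse

Check, running the answer program on each example:
  [-32, 16, -14, -21] -> [16] -> [7] -> [7]
  [22, 28, 34, -35, -48, 22, -1, 49] -> [22, 28, 34, 22, -1, 49] -> [13, 19, 25, 13, -10, 40] -> [40, -10, 13, 25, 19, 13]
  [-39, 45, -41, 15, 46, -31, 29, 3, -20] -> [45, 15, 46, 29, 3] -> [36, 6, 37, 20, -6] -> [-6, 20, 37, 6, 36]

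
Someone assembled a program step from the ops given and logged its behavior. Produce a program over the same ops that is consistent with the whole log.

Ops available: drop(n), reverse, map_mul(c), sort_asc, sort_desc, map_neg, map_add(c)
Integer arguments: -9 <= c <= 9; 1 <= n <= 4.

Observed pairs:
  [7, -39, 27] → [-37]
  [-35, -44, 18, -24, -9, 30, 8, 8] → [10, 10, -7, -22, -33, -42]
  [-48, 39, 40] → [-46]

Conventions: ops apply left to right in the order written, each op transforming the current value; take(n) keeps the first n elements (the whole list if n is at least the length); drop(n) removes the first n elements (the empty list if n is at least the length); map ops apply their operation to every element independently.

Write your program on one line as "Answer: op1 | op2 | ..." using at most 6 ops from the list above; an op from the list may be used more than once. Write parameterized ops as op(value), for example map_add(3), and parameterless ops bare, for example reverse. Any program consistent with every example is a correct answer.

map_neg | map_add(-2) | sort_asc | drop(2) | map_neg

Check, running the answer program on each example:
  [7, -39, 27] -> [-7, 39, -27] -> [-9, 37, -29] -> [-29, -9, 37] -> [37] -> [-37]
  [-35, -44, 18, -24, -9, 30, 8, 8] -> [35, 44, -18, 24, 9, -30, -8, -8] -> [33, 42, -20, 22, 7, -32, -10, -10] -> [-32, -20, -10, -10, 7, 22, 33, 42] -> [-10, -10, 7, 22, 33, 42] -> [10, 10, -7, -22, -33, -42]
  [-48, 39, 40] -> [48, -39, -40] -> [46, -41, -42] -> [-42, -41, 46] -> [46] -> [-46]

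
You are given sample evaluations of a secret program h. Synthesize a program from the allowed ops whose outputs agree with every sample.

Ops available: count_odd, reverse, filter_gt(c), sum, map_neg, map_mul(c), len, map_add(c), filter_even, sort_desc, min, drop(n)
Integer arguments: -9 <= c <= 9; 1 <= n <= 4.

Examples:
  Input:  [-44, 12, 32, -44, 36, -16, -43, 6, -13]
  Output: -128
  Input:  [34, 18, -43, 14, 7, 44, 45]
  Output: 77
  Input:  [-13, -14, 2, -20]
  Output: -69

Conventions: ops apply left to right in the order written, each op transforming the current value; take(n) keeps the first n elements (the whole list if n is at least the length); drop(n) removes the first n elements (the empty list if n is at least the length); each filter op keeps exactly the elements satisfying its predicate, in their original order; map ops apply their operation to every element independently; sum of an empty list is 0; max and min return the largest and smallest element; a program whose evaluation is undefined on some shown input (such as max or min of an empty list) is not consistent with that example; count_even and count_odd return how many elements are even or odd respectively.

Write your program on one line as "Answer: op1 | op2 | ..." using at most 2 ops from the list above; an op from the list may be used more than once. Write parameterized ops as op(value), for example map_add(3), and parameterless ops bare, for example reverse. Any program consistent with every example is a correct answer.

map_add(-6) | sum

Check, running the answer program on each example:
  [-44, 12, 32, -44, 36, -16, -43, 6, -13] -> [-50, 6, 26, -50, 30, -22, -49, 0, -19] -> -128
  [34, 18, -43, 14, 7, 44, 45] -> [28, 12, -49, 8, 1, 38, 39] -> 77
  [-13, -14, 2, -20] -> [-19, -20, -4, -26] -> -69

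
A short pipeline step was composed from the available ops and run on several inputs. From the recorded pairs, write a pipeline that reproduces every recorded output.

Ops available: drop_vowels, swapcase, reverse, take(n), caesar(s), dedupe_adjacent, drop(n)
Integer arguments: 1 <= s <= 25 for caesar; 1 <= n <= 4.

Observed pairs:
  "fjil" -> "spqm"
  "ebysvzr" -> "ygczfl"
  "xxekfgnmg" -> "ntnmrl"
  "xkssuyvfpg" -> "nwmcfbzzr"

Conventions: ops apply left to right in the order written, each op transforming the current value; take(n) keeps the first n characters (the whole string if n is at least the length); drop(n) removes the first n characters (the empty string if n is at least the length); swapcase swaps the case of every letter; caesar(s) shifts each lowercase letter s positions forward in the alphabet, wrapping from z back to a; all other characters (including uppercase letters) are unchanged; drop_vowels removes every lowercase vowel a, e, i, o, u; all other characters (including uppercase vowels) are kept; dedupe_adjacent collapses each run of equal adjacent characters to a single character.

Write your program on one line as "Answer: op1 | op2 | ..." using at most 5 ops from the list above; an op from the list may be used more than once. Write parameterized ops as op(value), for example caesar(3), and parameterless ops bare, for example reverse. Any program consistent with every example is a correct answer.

reverse | caesar(9) | caesar(24) | drop_vowels

Check, running the answer program on each example:
  "fjil" -> "lijf" -> "urso" -> "spqm" -> "spqm"
  "ebysvzr" -> "rzvsybe" -> "aiebhkn" -> "ygczfil" -> "ygczfl"
  "xxekfgnmg" -> "gmngfkexx" -> "pvwpotngg" -> "ntunmrlee" -> "ntnmrl"
  "xkssuyvfpg" -> "gpfvyusskx" -> "pyoehdbbtg" -> "nwmcfbzzre" -> "nwmcfbzzr"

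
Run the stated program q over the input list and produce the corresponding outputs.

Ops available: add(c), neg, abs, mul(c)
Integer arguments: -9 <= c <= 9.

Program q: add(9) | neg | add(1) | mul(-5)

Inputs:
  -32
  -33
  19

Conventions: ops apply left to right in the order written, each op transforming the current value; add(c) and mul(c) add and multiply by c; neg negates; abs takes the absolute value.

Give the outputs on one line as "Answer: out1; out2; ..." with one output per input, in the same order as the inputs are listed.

-120; -125; 135

Execution, op by op:
  -32 -> -23 -> 23 -> 24 -> -120
  -33 -> -24 -> 24 -> 25 -> -125
  19 -> 28 -> -28 -> -27 -> 135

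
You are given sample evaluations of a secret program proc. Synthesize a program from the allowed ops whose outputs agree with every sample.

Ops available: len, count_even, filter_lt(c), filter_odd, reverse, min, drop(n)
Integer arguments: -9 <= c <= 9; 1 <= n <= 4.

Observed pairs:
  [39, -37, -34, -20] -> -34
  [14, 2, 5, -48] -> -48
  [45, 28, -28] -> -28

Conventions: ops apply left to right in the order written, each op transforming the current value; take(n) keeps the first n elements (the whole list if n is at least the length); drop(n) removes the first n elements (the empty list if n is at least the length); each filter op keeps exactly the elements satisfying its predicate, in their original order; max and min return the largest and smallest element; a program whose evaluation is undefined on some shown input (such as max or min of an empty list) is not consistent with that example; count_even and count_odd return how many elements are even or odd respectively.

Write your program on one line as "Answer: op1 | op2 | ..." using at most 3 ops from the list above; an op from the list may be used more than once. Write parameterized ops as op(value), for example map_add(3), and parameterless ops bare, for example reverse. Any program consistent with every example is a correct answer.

drop(2) | min

Check, running the answer program on each example:
  [39, -37, -34, -20] -> [-34, -20] -> -34
  [14, 2, 5, -48] -> [5, -48] -> -48
  [45, 28, -28] -> [-28] -> -28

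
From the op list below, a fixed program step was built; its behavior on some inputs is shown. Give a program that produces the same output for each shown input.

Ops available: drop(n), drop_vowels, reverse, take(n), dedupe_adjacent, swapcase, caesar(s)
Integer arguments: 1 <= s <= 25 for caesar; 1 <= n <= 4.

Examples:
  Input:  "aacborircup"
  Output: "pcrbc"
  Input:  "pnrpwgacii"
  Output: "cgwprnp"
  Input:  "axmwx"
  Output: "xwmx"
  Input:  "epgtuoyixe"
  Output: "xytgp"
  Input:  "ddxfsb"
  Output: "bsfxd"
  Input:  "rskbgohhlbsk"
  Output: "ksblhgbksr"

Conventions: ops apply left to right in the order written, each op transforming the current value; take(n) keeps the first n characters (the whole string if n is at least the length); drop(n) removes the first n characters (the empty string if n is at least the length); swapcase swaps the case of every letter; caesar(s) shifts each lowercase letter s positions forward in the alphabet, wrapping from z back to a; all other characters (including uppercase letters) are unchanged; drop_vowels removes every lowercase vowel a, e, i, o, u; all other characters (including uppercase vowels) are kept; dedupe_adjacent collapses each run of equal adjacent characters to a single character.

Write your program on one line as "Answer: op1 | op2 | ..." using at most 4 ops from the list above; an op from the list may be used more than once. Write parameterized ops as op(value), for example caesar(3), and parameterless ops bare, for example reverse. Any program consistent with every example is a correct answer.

dedupe_adjacent | drop_vowels | reverse | dedupe_adjacent

Check, running the answer program on each example:
  "aacborircup" -> "acborircup" -> "cbrrcp" -> "pcrrbc" -> "pcrbc"
  "pnrpwgacii" -> "pnrpwgaci" -> "pnrpwgc" -> "cgwprnp" -> "cgwprnp"
  "axmwx" -> "axmwx" -> "xmwx" -> "xwmx" -> "xwmx"
  "epgtuoyixe" -> "epgtuoyixe" -> "pgtyx" -> "xytgp" -> "xytgp"
  "ddxfsb" -> "dxfsb" -> "dxfsb" -> "bsfxd" -> "bsfxd"
  "rskbgohhlbsk" -> "rskbgohlbsk" -> "rskbghlbsk" -> "ksblhgbksr" -> "ksblhgbksr"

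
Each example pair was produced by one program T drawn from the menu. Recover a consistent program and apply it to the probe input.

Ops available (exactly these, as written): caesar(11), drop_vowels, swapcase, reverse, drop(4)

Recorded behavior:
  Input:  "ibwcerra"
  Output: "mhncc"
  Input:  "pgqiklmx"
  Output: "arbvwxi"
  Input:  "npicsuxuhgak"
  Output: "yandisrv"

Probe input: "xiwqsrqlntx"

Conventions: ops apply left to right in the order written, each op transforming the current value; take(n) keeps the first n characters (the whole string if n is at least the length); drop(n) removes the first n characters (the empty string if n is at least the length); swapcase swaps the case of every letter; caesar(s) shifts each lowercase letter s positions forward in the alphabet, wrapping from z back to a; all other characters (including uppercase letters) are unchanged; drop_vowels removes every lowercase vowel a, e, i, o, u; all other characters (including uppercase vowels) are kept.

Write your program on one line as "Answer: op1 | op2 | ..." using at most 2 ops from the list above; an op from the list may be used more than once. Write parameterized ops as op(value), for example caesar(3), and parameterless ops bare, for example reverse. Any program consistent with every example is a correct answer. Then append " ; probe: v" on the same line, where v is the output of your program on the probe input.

drop_vowels | caesar(11) ; probe: "ihbdcbwyei"

Check, running the answer program on each example:
  "ibwcerra" -> "bwcrr" -> "mhncc"
  "pgqiklmx" -> "pgqklmx" -> "arbvwxi"
  "npicsuxuhgak" -> "npcsxhgk" -> "yandisrv"
  probe: "xiwqsrqlntx" -> "xwqsrqlntx" -> "ihbdcbwyei"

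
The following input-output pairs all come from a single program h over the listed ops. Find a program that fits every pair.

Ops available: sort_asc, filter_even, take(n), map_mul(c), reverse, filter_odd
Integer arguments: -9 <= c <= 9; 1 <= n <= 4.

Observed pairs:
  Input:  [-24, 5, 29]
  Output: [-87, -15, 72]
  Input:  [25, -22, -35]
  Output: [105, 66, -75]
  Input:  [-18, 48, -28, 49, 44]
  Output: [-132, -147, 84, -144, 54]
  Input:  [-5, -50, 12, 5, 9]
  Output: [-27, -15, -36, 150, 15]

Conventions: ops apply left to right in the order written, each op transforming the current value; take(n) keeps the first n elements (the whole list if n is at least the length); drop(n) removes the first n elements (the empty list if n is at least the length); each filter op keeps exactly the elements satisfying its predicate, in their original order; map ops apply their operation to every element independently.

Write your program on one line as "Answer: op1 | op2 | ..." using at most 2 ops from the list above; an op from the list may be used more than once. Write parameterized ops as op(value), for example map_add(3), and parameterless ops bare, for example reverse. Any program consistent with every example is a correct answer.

reverse | map_mul(-3)

Check, running the answer program on each example:
  [-24, 5, 29] -> [29, 5, -24] -> [-87, -15, 72]
  [25, -22, -35] -> [-35, -22, 25] -> [105, 66, -75]
  [-18, 48, -28, 49, 44] -> [44, 49, -28, 48, -18] -> [-132, -147, 84, -144, 54]
  [-5, -50, 12, 5, 9] -> [9, 5, 12, -50, -5] -> [-27, -15, -36, 150, 15]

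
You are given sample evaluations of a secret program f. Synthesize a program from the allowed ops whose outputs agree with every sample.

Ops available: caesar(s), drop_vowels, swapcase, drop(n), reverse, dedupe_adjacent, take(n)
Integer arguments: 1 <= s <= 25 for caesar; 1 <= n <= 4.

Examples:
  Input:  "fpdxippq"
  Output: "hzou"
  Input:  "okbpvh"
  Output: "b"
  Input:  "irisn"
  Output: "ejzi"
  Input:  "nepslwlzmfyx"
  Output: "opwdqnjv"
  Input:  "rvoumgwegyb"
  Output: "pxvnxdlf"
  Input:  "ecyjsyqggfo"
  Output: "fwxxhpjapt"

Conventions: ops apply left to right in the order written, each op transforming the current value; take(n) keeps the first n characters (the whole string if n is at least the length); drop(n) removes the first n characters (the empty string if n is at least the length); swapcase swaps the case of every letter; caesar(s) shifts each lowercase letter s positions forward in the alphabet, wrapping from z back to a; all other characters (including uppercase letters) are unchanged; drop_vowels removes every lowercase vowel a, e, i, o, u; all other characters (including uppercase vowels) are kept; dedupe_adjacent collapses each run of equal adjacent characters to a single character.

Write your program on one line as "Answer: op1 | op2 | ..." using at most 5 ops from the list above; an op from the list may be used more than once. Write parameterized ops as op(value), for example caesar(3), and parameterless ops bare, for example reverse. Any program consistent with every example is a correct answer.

drop(1) | caesar(19) | drop_vowels | reverse | caesar(24)

Check, running the answer program on each example:
  "fpdxippq" -> "pdxippq" -> "iwqbiij" -> "wqbj" -> "jbqw" -> "hzou"
  "okbpvh" -> "kbpvh" -> "duioa" -> "d" -> "d" -> "b"
  "irisn" -> "risn" -> "kblg" -> "kblg" -> "glbk" -> "ejzi"
  "nepslwlzmfyx" -> "epslwlzmfyx" -> "xilepesfyrq" -> "xlpsfyrq" -> "qryfsplx" -> "opwdqnjv"
  "rvoumgwegyb" -> "voumgwegyb" -> "ohnfzpxzru" -> "hnfzpxzr" -> "rzxpzfnh" -> "pxvnxdlf"
  "ecyjsyqggfo" -> "cyjsyqggfo" -> "vrclrjzzyh" -> "vrclrjzzyh" -> "hyzzjrlcrv" -> "fwxxhpjapt"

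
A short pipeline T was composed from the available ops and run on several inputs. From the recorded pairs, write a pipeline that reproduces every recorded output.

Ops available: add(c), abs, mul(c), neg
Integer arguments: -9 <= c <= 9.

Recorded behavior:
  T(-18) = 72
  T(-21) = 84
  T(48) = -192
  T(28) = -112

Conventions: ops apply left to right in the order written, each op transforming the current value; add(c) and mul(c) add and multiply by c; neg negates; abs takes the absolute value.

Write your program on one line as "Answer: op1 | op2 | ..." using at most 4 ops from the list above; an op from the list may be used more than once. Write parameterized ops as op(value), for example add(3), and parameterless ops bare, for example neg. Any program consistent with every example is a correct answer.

mul(-2) | neg | mul(-2)

Check, running the answer program on each example:
  -18 -> 36 -> -36 -> 72
  -21 -> 42 -> -42 -> 84
  48 -> -96 -> 96 -> -192
  28 -> -56 -> 56 -> -112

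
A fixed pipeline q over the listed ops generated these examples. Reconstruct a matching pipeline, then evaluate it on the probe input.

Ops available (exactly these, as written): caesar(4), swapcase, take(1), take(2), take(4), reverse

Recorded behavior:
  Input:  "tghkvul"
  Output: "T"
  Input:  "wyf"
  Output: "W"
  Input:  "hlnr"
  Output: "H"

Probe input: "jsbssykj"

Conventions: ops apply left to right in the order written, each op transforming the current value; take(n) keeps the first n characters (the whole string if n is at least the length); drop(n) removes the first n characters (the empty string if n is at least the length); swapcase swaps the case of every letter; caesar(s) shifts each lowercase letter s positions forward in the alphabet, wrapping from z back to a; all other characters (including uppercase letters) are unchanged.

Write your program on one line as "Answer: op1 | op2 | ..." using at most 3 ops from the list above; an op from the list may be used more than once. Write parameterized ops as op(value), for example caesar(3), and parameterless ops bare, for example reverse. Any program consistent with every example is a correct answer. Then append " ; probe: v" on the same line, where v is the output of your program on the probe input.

take(4) | swapcase | take(1) ; probe: "J"

Check, running the answer program on each example:
  "tghkvul" -> "tghk" -> "TGHK" -> "T"
  "wyf" -> "wyf" -> "WYF" -> "W"
  "hlnr" -> "hlnr" -> "HLNR" -> "H"
  probe: "jsbssykj" -> "jsbs" -> "JSBS" -> "J"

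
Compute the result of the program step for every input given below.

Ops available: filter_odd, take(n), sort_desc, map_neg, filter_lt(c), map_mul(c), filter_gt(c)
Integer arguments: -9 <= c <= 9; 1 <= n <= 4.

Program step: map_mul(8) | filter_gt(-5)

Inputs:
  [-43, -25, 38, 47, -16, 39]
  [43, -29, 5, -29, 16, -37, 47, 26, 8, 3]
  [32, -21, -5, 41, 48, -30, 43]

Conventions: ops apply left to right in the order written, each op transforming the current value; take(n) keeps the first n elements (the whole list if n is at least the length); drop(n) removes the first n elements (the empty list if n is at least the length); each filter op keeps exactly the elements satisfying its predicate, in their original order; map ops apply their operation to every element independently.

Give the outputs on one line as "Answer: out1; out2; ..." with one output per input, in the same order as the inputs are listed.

[304, 376, 312]; [344, 40, 128, 376, 208, 64, 24]; [256, 328, 384, 344]

Execution, op by op:
  [-43, -25, 38, 47, -16, 39] -> [-344, -200, 304, 376, -128, 312] -> [304, 376, 312]
  [43, -29, 5, -29, 16, -37, 47, 26, 8, 3] -> [344, -232, 40, -232, 128, -296, 376, 208, 64, 24] -> [344, 40, 128, 376, 208, 64, 24]
  [32, -21, -5, 41, 48, -30, 43] -> [256, -168, -40, 328, 384, -240, 344] -> [256, 328, 384, 344]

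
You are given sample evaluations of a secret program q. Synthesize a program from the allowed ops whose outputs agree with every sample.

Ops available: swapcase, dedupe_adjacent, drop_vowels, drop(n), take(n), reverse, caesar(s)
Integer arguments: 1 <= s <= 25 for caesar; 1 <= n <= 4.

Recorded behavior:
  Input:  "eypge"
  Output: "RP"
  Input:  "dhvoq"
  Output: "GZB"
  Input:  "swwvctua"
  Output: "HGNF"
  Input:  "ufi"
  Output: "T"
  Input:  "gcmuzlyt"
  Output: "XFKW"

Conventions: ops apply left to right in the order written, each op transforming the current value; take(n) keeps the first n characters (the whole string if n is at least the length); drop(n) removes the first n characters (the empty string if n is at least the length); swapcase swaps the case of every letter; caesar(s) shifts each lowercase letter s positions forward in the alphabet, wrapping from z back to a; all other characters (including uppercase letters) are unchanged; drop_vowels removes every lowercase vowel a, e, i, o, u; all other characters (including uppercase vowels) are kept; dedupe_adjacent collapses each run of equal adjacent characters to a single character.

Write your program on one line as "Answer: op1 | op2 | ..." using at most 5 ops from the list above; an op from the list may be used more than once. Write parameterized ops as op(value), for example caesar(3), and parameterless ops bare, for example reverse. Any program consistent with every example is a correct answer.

caesar(11) | drop(2) | drop_vowels | take(4) | swapcase

Check, running the answer program on each example:
  "eypge" -> "pjarp" -> "arp" -> "rp" -> "rp" -> "RP"
  "dhvoq" -> "osgzb" -> "gzb" -> "gzb" -> "gzb" -> "GZB"
  "swwvctua" -> "dhhgnefl" -> "hgnefl" -> "hgnfl" -> "hgnf" -> "HGNF"
  "ufi" -> "fqt" -> "t" -> "t" -> "t" -> "T"
  "gcmuzlyt" -> "rnxfkwje" -> "xfkwje" -> "xfkwj" -> "xfkw" -> "XFKW"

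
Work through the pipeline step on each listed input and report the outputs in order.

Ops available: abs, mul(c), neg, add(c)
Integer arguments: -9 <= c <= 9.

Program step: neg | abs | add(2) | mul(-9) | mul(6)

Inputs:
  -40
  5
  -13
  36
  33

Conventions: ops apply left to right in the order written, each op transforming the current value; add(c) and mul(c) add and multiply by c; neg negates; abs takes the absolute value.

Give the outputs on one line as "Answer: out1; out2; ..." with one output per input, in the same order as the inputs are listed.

-2268; -378; -810; -2052; -1890

Execution, op by op:
  -40 -> 40 -> 40 -> 42 -> -378 -> -2268
  5 -> -5 -> 5 -> 7 -> -63 -> -378
  -13 -> 13 -> 13 -> 15 -> -135 -> -810
  36 -> -36 -> 36 -> 38 -> -342 -> -2052
  33 -> -33 -> 33 -> 35 -> -315 -> -1890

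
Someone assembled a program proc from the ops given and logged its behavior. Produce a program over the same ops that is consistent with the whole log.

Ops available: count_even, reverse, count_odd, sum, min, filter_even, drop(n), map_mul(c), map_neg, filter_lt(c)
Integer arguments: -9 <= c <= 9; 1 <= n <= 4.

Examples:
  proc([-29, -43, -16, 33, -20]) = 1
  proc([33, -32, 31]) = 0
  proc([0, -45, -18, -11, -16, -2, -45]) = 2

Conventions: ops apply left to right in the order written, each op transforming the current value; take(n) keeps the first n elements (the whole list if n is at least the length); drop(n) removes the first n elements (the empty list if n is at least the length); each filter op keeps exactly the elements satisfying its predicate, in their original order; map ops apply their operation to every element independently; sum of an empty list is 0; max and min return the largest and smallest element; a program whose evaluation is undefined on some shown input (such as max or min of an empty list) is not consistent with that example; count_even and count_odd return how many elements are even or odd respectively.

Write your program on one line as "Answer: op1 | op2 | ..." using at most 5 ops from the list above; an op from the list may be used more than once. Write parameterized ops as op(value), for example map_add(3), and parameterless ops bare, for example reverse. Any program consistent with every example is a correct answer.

drop(3) | filter_even | map_neg | map_mul(4) | count_even

Check, running the answer program on each example:
  [-29, -43, -16, 33, -20] -> [33, -20] -> [-20] -> [20] -> [80] -> 1
  [33, -32, 31] -> [] -> [] -> [] -> [] -> 0
  [0, -45, -18, -11, -16, -2, -45] -> [-11, -16, -2, -45] -> [-16, -2] -> [16, 2] -> [64, 8] -> 2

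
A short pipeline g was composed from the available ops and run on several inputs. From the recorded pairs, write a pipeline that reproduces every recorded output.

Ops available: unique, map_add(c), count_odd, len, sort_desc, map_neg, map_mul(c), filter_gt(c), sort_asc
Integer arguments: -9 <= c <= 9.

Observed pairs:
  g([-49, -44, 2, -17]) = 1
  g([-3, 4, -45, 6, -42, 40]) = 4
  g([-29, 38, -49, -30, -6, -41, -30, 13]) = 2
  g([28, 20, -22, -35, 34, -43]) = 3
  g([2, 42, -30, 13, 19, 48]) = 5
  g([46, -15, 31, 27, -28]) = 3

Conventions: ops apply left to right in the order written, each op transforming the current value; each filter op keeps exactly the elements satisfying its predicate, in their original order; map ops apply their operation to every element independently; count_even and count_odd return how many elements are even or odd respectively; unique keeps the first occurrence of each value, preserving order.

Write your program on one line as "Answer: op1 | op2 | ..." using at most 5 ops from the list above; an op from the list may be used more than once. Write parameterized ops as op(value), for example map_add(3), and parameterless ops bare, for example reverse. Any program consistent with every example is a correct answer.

map_add(2) | map_mul(3) | filter_gt(-9) | len

Check, running the answer program on each example:
  [-49, -44, 2, -17] -> [-47, -42, 4, -15] -> [-141, -126, 12, -45] -> [12] -> 1
  [-3, 4, -45, 6, -42, 40] -> [-1, 6, -43, 8, -40, 42] -> [-3, 18, -129, 24, -120, 126] -> [-3, 18, 24, 126] -> 4
  [-29, 38, -49, -30, -6, -41, -30, 13] -> [-27, 40, -47, -28, -4, -39, -28, 15] -> [-81, 120, -141, -84, -12, -117, -84, 45] -> [120, 45] -> 2
  [28, 20, -22, -35, 34, -43] -> [30, 22, -20, -33, 36, -41] -> [90, 66, -60, -99, 108, -123] -> [90, 66, 108] -> 3
  [2, 42, -30, 13, 19, 48] -> [4, 44, -28, 15, 21, 50] -> [12, 132, -84, 45, 63, 150] -> [12, 132, 45, 63, 150] -> 5
  [46, -15, 31, 27, -28] -> [48, -13, 33, 29, -26] -> [144, -39, 99, 87, -78] -> [144, 99, 87] -> 3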